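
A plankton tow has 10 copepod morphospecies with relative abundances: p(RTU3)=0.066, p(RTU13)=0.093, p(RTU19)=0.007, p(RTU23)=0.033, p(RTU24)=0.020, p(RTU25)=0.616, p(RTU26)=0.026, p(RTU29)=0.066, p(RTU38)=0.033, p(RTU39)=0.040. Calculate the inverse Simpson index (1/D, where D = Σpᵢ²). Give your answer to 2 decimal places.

2.49

D = 0.066² + 0.093² + 0.007² + 0.033² + 0.02² + 0.616² + 0.026² + 0.066² + 0.033² + 0.04² = 0.00436 + 0.00865 + 0.00005 + 0.00109 + 0.00040 + 0.37946 + 0.00068 + 0.00436 + 0.00109 + 0.00160 = 0.40172 (working shown to 5 dp, full precision carried).
So 1/D = 2.4893, i.e. 2.49 to 2 decimal places.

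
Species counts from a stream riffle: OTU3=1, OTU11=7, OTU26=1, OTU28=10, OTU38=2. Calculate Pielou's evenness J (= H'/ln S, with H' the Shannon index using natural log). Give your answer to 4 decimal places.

Total N = 1+7+1+10+2 = 21, so the proportions are 0.047619, 0.333333, 0.047619, 0.47619, 0.095238 (working shown to 6 dp, full precision carried).
H' = −Σ pᵢ ln pᵢ = −((-0.144977) + (-0.366204) + (-0.144977) + (-0.353303) + (-0.223941)) = 1.233403.
With S = 5 species, ln S = 1.609438, so J = 1.233403/1.609438 = 0.766356, i.e. 0.7664 to 4 decimal places.

0.7664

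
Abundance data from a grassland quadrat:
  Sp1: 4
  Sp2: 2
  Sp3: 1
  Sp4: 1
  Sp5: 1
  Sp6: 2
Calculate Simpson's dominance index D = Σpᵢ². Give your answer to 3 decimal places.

Total N = 4+2+1+1+1+2 = 11, so the proportions are 0.36364, 0.18182, 0.09091, 0.09091, 0.09091, 0.18182 (working shown to 5 dp, full precision carried).
D = 0.36364² + 0.18182² + 0.09091² + 0.09091² + 0.09091² + 0.18182² = 0.13223 + 0.03306 + 0.00826 + 0.00826 + 0.00826 + 0.03306 = 0.22314.
To 3 decimal places, D = 0.223.

0.223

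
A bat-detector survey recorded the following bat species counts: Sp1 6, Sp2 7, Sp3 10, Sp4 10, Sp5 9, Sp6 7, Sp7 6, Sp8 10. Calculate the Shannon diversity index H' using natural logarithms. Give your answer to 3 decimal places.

2.058

Total N = 6+7+10+10+9+7+6+10 = 65, so the proportions are 0.09231, 0.10769, 0.15385, 0.15385, 0.13846, 0.10769, 0.09231, 0.15385 (working shown to 5 dp, full precision carried).
Each pᵢ ln pᵢ term: 0.09231×(-2.38263)=-0.21993, 0.10769×(-2.22848)=-0.23999, 0.15385×(-1.87180)=-0.28797, 0.15385×(-1.87180)=-0.28797, 0.13846×(-1.97716)=-0.27376, 0.10769×(-2.22848)=-0.23999, 0.09231×(-2.38263)=-0.21993, 0.15385×(-1.87180)=-0.28797.
Sum = -2.05752, so H' = 2.058.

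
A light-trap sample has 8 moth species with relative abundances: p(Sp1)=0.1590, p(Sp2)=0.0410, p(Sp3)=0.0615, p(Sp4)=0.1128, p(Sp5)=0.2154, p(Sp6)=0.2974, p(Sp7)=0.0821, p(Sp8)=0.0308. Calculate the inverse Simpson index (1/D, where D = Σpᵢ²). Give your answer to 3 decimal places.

5.376

D = 0.159² + 0.041² + 0.0615² + 0.1128² + 0.2154² + 0.2974² + 0.0821² + 0.0308² = 0.0252810 + 0.0016810 + 0.0037823 + 0.0127238 + 0.0463972 + 0.0884468 + 0.0067404 + 0.0009486 = 0.1860011 (working shown to 7 dp, full precision carried).
So 1/D = 5.37631, i.e. 5.376 to 3 decimal places.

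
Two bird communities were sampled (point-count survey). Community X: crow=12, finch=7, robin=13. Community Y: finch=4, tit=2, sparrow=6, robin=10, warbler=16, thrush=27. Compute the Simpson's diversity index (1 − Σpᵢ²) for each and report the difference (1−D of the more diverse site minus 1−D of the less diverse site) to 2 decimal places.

0.08

Community X: N=32, proportions 0.375, 0.21875, 0.40625, giving 1−D = 0.64648 (working shown to 5 dp, full precision carried).
Community Y: N=65, proportions 0.06154, 0.03077, 0.09231, 0.15385, 0.24615, 0.41538, giving 1−D = 0.72994.
Difference = |0.64648 − 0.72994| = 0.08346, i.e. 0.08 to 2 decimal places.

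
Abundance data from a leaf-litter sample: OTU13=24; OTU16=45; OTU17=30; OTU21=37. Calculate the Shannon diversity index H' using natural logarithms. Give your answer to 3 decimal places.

Total N = 24+45+30+37 = 136, so the proportions are 0.17647, 0.33088, 0.22059, 0.27206 (working shown to 5 dp, full precision carried).
Each pᵢ ln pᵢ term: 0.17647×(-1.73460)=-0.30611, 0.33088×(-1.10599)=-0.36595, 0.22059×(-1.51146)=-0.33341, 0.27206×(-1.30174)=-0.35415.
Sum = -1.35962, so H' = 1.360.

1.360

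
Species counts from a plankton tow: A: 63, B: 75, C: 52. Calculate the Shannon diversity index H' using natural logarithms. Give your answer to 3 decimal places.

Total N = 63+75+52 = 190, so the proportions are 0.33158, 0.39474, 0.27368 (working shown to 5 dp, full precision carried).
Each pᵢ ln pᵢ term: 0.33158×(-1.10389)=-0.36603, 0.39474×(-0.92954)=-0.36692, 0.27368×(-1.29578)=-0.35463.
Sum = -1.08758, so H' = 1.088.

1.088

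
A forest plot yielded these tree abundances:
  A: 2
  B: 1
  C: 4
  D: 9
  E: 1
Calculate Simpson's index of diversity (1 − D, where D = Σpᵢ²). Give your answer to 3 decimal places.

Total N = 2+1+4+9+1 = 17, so the proportions are 0.11765, 0.05882, 0.23529, 0.52941, 0.05882 (working shown to 5 dp, full precision carried).
D = 0.11765² + 0.05882² + 0.23529² + 0.52941² + 0.05882² = 0.01384 + 0.00346 + 0.05536 + 0.28028 + 0.00346 = 0.35640.
So 1 − D = 0.64360, i.e. 0.644 to 3 decimal places.

0.644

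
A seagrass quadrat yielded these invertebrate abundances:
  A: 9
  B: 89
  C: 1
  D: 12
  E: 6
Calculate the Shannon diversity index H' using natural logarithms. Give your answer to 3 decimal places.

Total N = 9+89+1+12+6 = 117, so the proportions are 0.07692, 0.76068, 0.00855, 0.10256, 0.05128 (working shown to 5 dp, full precision carried).
Each pᵢ ln pᵢ term: 0.07692×(-2.56495)=-0.19730, 0.76068×(-0.27354)=-0.20808, 0.00855×(-4.76217)=-0.04070, 0.10256×(-2.27727)=-0.23357, 0.05128×(-2.97041)=-0.15233.
Sum = -0.83198, so H' = 0.832.

0.832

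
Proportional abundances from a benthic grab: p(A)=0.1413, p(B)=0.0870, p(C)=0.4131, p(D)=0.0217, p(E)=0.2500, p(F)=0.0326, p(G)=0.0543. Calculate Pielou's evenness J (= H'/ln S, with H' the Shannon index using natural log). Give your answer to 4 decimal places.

H' = −Σ pᵢ ln pᵢ = −((-0.276506) + (-0.212441) + (-0.365207) + (-0.083121) + (-0.346574) + (-0.111604) + (-0.158188)) = 1.553641 (working shown to 6 dp, full precision carried).
With S = 7 species, ln S = 1.945910, so J = 1.553641/1.945910 = 0.798413, i.e. 0.7984 to 4 decimal places.

0.7984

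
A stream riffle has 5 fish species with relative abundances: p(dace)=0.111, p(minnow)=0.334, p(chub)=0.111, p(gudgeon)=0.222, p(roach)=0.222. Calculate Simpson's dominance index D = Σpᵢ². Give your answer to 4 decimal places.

0.2348

D = 0.111² + 0.334² + 0.111² + 0.222² + 0.222² = 0.012321 + 0.111556 + 0.012321 + 0.049284 + 0.049284 = 0.234766 (working shown to 6 dp, full precision carried).
To 4 decimal places, D = 0.2348.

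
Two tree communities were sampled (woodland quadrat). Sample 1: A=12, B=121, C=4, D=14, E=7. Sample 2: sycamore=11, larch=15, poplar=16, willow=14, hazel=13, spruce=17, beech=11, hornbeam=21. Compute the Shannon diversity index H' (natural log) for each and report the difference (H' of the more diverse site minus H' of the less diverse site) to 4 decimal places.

1.2118

Sample 1: N=158, proportions 0.075949, 0.765823, 0.025316, 0.088608, 0.044304, giving H' = 0.845994 (working shown to 6 dp, full precision carried).
Sample 2: N=118, proportions 0.09322, 0.127119, 0.135593, 0.118644, 0.110169, 0.144068, 0.09322, 0.177966, giving H' = 2.057747.
Difference = |0.845994 − 2.057747| = 1.211753, i.e. 1.2118 to 4 decimal places.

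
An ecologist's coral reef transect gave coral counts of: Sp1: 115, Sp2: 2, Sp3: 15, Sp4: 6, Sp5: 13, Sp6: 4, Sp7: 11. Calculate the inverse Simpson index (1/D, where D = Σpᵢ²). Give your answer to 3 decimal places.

1.997

Total N = 115+2+15+6+13+4+11 = 166, so the proportions are 0.692771, 0.012048, 0.090361, 0.036145, 0.078313, 0.024096, 0.066265 (working shown to 6 dp, full precision carried).
D = 0.692771² + 0.012048² + 0.090361² + 0.036145² + 0.078313² + 0.024096² + 0.066265² = 0.479932 + 0.000145 + 0.008165 + 0.001306 + 0.006133 + 0.000581 + 0.004391 = 0.500653.
So 1/D = 1.99739, i.e. 1.997 to 3 decimal places.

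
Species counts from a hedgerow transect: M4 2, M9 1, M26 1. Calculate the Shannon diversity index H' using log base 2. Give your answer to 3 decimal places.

Total N = 2+1+1 = 4, so the proportions are 0.5, 0.25, 0.25 (working shown to 5 dp, full precision carried).
Each pᵢ log₂ pᵢ term: 0.5×(-1.00000)=-0.50000, 0.25×(-2.00000)=-0.50000, 0.25×(-2.00000)=-0.50000.
Sum = -1.50000, so H' = 1.500.

1.500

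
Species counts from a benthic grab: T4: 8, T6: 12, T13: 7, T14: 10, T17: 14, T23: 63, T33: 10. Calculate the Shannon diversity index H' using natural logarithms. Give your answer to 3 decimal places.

Total N = 8+12+7+10+14+63+10 = 124, so the proportions are 0.06452, 0.09677, 0.05645, 0.08065, 0.1129, 0.50806, 0.08065 (working shown to 5 dp, full precision carried).
Each pᵢ ln pᵢ term: 0.06452×(-2.74084)=-0.17683, 0.09677×(-2.33537)=-0.22600, 0.05645×(-2.87437)=-0.16226, 0.08065×(-2.51770)=-0.20304, 0.1129×(-2.18122)=-0.24627, 0.50806×(-0.67715)=-0.34403, 0.08065×(-2.51770)=-0.20304.
Sum = -1.56148, so H' = 1.561.

1.561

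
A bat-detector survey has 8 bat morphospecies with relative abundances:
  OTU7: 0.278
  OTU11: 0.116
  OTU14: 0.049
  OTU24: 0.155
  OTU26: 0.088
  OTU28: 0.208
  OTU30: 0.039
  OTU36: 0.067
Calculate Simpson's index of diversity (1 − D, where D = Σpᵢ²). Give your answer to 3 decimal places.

0.826

D = 0.278² + 0.116² + 0.049² + 0.155² + 0.088² + 0.208² + 0.039² + 0.067² = 0.07728 + 0.01346 + 0.00240 + 0.02403 + 0.00774 + 0.04326 + 0.00152 + 0.00449 = 0.17418 (working shown to 5 dp, full precision carried).
So 1 − D = 0.82582, i.e. 0.826 to 3 decimal places.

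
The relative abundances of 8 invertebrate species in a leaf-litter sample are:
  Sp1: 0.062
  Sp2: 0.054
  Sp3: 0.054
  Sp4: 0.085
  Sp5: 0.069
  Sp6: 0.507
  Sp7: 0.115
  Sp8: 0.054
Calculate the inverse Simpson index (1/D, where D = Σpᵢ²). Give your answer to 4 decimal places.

D = 0.062² + 0.054² + 0.054² + 0.085² + 0.069² + 0.507² + 0.115² + 0.054² = 0.00384400 + 0.00291600 + 0.00291600 + 0.00722500 + 0.00476100 + 0.25704900 + 0.01322500 + 0.00291600 = 0.29485200 (working shown to 8 dp, full precision carried).
So 1/D = 3.391532, i.e. 3.3915 to 4 decimal places.

3.3915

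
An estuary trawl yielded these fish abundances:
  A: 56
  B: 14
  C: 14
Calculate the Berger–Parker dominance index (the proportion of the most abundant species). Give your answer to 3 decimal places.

0.667

Total N = 56+14+14 = 84, so the proportions are 0.66667, 0.16667, 0.16667 (working shown to 5 dp, full precision carried).
The largest proportion is 0.66667, i.e. d = 0.667 to 3 decimal places.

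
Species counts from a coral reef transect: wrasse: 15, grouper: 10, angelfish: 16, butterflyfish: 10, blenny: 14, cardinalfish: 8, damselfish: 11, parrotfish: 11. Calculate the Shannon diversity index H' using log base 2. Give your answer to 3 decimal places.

Total N = 15+10+16+10+14+8+11+11 = 95, so the proportions are 0.15789, 0.10526, 0.16842, 0.10526, 0.14737, 0.08421, 0.11579, 0.11579 (working shown to 5 dp, full precision carried).
Each pᵢ log₂ pᵢ term: 0.15789×(-2.66297)=-0.42047, 0.10526×(-3.24793)=-0.34189, 0.16842×(-2.56986)=-0.43282, 0.10526×(-3.24793)=-0.34189, 0.14737×(-2.76250)=-0.40711, 0.08421×(-3.56986)=-0.30062, 0.11579×(-3.11042)=-0.36015, 0.11579×(-3.11042)=-0.36015.
Sum = -2.96509, so H' = 2.965.

2.965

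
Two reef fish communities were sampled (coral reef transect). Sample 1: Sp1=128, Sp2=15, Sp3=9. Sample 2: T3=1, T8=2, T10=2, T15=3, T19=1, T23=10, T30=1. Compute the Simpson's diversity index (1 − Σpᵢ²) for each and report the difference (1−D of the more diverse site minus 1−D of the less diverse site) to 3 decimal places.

0.422

Sample 1: N=152, proportions 0.84211, 0.09868, 0.05921, giving 1−D = 0.27761 (working shown to 5 dp, full precision carried).
Sample 2: N=20, proportions 0.05, 0.1, 0.1, 0.15, 0.05, 0.5, 0.05, giving 1−D = 0.70000.
Difference = |0.27761 − 0.70000| = 0.42239, i.e. 0.422 to 3 decimal places.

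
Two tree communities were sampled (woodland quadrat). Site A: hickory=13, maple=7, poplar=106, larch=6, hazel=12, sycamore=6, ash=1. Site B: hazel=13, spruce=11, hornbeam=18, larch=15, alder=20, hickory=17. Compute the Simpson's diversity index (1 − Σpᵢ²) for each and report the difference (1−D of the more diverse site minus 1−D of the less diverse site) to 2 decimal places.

Site A: N=151, proportions 0.08609, 0.04636, 0.70199, 0.03974, 0.07947, 0.03974, 0.00662, giving 1−D = 0.48814 (working shown to 5 dp, full precision carried).
Site B: N=94, proportions 0.1383, 0.11702, 0.19149, 0.15957, 0.21277, 0.18085, giving 1−D = 0.82707.
Difference = |0.48814 − 0.82707| = 0.33893, i.e. 0.34 to 2 decimal places.

0.34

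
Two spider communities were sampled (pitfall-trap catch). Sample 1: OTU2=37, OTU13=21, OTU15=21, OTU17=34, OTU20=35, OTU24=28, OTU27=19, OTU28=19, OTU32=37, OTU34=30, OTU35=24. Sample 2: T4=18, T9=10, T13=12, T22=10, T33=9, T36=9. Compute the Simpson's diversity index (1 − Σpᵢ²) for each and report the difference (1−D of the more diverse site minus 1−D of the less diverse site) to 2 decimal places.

Sample 1: N=305, proportions 0.1213, 0.0689, 0.0689, 0.1115, 0.1148, 0.0918, 0.0623, 0.0623, 0.1213, 0.0984, 0.0787, giving 1−D = 0.9034 (working shown to 4 dp, full precision carried).
Sample 2: N=68, proportions 0.2647, 0.1471, 0.1765, 0.1471, 0.1324, 0.1324, giving 1−D = 0.8205.
Difference = |0.9034 − 0.8205| = 0.0829, i.e. 0.08 to 2 decimal places.

0.08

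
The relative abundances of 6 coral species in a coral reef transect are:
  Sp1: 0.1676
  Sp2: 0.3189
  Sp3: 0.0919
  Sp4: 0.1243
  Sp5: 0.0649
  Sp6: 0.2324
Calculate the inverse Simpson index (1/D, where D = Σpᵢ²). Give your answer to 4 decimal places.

4.7191

D = 0.1676² + 0.3189² + 0.0919² + 0.1243² + 0.0649² + 0.2324² = 0.02808976 + 0.10169721 + 0.00844561 + 0.01545049 + 0.00421201 + 0.05400976 = 0.21190484 (working shown to 8 dp, full precision carried).
So 1/D = 4.719099, i.e. 4.7191 to 4 decimal places.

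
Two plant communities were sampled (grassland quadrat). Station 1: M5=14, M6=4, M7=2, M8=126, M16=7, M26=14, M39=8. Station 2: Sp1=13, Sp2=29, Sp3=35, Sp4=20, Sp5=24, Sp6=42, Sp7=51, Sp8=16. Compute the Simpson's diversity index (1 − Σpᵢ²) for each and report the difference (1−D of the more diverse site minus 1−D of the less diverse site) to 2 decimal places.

0.39

Station 1: N=175, proportions 0.08, 0.02286, 0.01143, 0.72, 0.04, 0.08, 0.04571, giving 1−D = 0.46446 (working shown to 5 dp, full precision carried).
Station 2: N=230, proportions 0.05652, 0.12609, 0.15217, 0.08696, 0.10435, 0.18261, 0.22174, 0.06957, giving 1−D = 0.85195.
Difference = |0.46446 − 0.85195| = 0.38749, i.e. 0.39 to 2 decimal places.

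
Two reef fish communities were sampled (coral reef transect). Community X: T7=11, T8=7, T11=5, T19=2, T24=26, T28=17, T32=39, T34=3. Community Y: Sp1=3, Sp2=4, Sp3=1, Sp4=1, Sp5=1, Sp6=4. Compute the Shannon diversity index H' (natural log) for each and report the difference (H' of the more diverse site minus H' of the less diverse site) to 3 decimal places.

Community X: N=110, proportions 0.1, 0.06364, 0.04545, 0.01818, 0.23636, 0.15455, 0.35455, 0.02727, giving H' = 1.71428 (working shown to 5 dp, full precision carried).
Community Y: N=14, proportions 0.21429, 0.28571, 0.07143, 0.07143, 0.07143, 0.28571, giving H' = 1.61147.
Difference = |1.71428 − 1.61147| = 0.10281, i.e. 0.103 to 3 decimal places.

0.103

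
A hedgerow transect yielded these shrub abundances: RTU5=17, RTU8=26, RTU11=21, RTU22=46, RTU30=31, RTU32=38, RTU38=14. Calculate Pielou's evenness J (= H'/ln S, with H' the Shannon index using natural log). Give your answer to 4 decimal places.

Total N = 17+26+21+46+31+38+14 = 193, so the proportions are 0.088083, 0.134715, 0.108808, 0.238342, 0.160622, 0.196891, 0.072539 (working shown to 6 dp, full precision carried).
H' = −Σ pᵢ ln pᵢ = −((-0.213995) + (-0.270049) + (-0.241355) + (-0.341794) + (-0.293729) + (-0.319969) + (-0.190315)) = 1.871207.
With S = 7 species, ln S = 1.945910, so J = 1.871207/1.945910 = 0.961610, i.e. 0.9616 to 4 decimal places.

0.9616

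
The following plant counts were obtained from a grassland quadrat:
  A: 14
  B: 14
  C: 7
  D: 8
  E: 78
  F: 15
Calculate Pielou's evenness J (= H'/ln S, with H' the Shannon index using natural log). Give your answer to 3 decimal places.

0.753

Total N = 14+14+7+8+78+15 = 136, so the proportions are 0.10294, 0.10294, 0.05147, 0.05882, 0.57353, 0.11029 (working shown to 5 dp, full precision carried).
H' = −Σ pᵢ ln pᵢ = −((-0.23405) + (-0.23405) + (-0.15270) + (-0.16666) + (-0.31885) + (-0.24315)) = 1.34946.
With S = 6 species, ln S = 1.79176, so J = 1.34946/1.79176 = 0.75315, i.e. 0.753 to 3 decimal places.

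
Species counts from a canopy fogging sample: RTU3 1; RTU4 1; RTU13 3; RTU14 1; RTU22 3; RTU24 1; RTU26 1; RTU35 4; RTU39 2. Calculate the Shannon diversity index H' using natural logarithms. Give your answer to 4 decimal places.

2.0377

Total N = 1+1+3+1+3+1+1+4+2 = 17, so the proportions are 0.058824, 0.058824, 0.176471, 0.058824, 0.176471, 0.058824, 0.058824, 0.235294, 0.117647 (working shown to 6 dp, full precision carried).
Each pᵢ ln pᵢ term: 0.058824×(-2.833213)=-0.166660, 0.058824×(-2.833213)=-0.166660, 0.176471×(-1.734601)=-0.306106, 0.058824×(-2.833213)=-0.166660, 0.176471×(-1.734601)=-0.306106, 0.058824×(-2.833213)=-0.166660, 0.058824×(-2.833213)=-0.166660, 0.235294×(-1.446919)=-0.340452, 0.117647×(-2.140066)=-0.251772.
Sum = -2.037734, so H' = 2.0377.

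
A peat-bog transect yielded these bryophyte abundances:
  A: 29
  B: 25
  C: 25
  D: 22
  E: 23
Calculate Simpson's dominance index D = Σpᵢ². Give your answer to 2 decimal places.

Total N = 29+25+25+22+23 = 124, so the proportions are 0.2339, 0.2016, 0.2016, 0.1774, 0.1855 (working shown to 4 dp, full precision carried).
D = 0.2339² + 0.2016² + 0.2016² + 0.1774² + 0.1855² = 0.0547 + 0.0406 + 0.0406 + 0.0315 + 0.0344 = 0.2019.
To 2 decimal places, D = 0.20.

0.20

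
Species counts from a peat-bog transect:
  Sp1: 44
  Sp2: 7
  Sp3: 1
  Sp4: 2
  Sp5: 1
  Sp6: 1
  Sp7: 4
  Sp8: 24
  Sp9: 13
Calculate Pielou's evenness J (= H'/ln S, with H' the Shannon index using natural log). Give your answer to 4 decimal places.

0.6901

Total N = 44+7+1+2+1+1+4+24+13 = 97, so the proportions are 0.453608, 0.072165, 0.010309, 0.020619, 0.010309, 0.010309, 0.041237, 0.247423, 0.134021 (working shown to 6 dp, full precision carried).
H' = −Σ pᵢ ln pᵢ = −((-0.358587) + (-0.189707) + (-0.047162) + (-0.080032) + (-0.047162) + (-0.047162) + (-0.131481) + (-0.345565) + (-0.269349)) = 1.516208.
With S = 9 species, ln S = 2.197225, so J = 1.516208/2.197225 = 0.690056, i.e. 0.6901 to 4 decimal places.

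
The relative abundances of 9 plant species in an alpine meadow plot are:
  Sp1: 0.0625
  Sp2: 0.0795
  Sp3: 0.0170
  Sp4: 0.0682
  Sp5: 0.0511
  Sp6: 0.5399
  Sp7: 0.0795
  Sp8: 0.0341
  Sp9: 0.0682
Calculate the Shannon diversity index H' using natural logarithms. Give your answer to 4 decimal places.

1.6114

Each pᵢ ln pᵢ term (working shown to 6 dp, full precision carried): 0.0625×(-2.772589)=-0.173287, 0.0795×(-2.531998)=-0.201294, 0.017×(-4.074542)=-0.069267, 0.0682×(-2.685311)=-0.183138, 0.0511×(-2.973971)=-0.151970, 0.5399×(-0.616371)=-0.332779, 0.0795×(-2.531998)=-0.201294, 0.0341×(-3.378458)=-0.115205, 0.0682×(-2.685311)=-0.183138.
Sum = -1.611372, so H' = 1.6114.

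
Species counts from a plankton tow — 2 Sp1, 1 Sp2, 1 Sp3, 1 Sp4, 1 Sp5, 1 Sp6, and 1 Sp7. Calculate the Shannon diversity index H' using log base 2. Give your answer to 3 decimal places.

2.750

Total N = 2+1+1+1+1+1+1 = 8, so the proportions are 0.25, 0.125, 0.125, 0.125, 0.125, 0.125, 0.125 (working shown to 5 dp, full precision carried).
Each pᵢ log₂ pᵢ term: 0.25×(-2.00000)=-0.50000, 0.125×(-3.00000)=-0.37500, 0.125×(-3.00000)=-0.37500, 0.125×(-3.00000)=-0.37500, 0.125×(-3.00000)=-0.37500, 0.125×(-3.00000)=-0.37500, 0.125×(-3.00000)=-0.37500.
Sum = -2.75000, so H' = 2.750.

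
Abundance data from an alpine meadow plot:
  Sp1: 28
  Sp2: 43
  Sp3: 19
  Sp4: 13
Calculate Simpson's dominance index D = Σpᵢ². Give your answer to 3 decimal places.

Total N = 28+43+19+13 = 103, so the proportions are 0.27184, 0.41748, 0.18447, 0.12621 (working shown to 5 dp, full precision carried).
D = 0.27184² + 0.41748² + 0.18447² + 0.12621² = 0.07390 + 0.17429 + 0.03403 + 0.01593 = 0.29814.
To 3 decimal places, D = 0.298.

0.298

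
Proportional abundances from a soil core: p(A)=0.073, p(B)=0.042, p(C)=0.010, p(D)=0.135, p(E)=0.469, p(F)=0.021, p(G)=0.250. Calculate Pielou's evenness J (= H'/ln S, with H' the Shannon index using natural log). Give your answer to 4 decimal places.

0.7315

H' = −Σ pᵢ ln pᵢ = −((-0.191063) + (-0.133144) + (-0.046052) + (-0.270335) + (-0.355105) + (-0.081128) + (-0.346574)) = 1.423399 (working shown to 6 dp, full precision carried).
With S = 7 species, ln S = 1.945910, so J = 1.423399/1.945910 = 0.731482, i.e. 0.7315 to 4 decimal places.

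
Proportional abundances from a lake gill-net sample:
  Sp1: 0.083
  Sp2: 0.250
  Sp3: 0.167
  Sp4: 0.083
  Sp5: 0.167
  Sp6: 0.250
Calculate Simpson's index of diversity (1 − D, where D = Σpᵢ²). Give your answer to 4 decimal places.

D = 0.083² + 0.25² + 0.167² + 0.083² + 0.167² + 0.25² = 0.006889 + 0.062500 + 0.027889 + 0.006889 + 0.027889 + 0.062500 = 0.194556 (working shown to 6 dp, full precision carried).
So 1 − D = 0.805444, i.e. 0.8054 to 4 decimal places.

0.8054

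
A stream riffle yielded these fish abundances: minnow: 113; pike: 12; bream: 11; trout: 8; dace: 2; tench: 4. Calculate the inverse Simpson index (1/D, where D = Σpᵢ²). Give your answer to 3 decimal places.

1.715

Total N = 113+12+11+8+2+4 = 150, so the proportions are 0.753333, 0.08, 0.073333, 0.053333, 0.013333, 0.026667 (working shown to 6 dp, full precision carried).
D = 0.753333² + 0.08² + 0.073333² + 0.053333² + 0.013333² + 0.026667² = 0.567511 + 0.006400 + 0.005378 + 0.002844 + 0.000178 + 0.000711 = 0.583022.
So 1/D = 1.71520, i.e. 1.715 to 3 decimal places.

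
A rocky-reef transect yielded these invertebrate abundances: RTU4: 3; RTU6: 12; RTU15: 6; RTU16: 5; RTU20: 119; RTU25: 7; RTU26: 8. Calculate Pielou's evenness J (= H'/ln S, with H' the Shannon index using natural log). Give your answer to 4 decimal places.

Total N = 3+12+6+5+119+7+8 = 160, so the proportions are 0.01875, 0.075, 0.0375, 0.03125, 0.74375, 0.04375, 0.05 (working shown to 6 dp, full precision carried).
H' = −Σ pᵢ ln pᵢ = −((-0.074561) + (-0.194270) + (-0.123128) + (-0.108304) + (-0.220187) + (-0.136905) + (-0.149787)) = 1.007142.
With S = 7 species, ln S = 1.945910, so J = 1.007142/1.945910 = 0.517569, i.e. 0.5176 to 4 decimal places.

0.5176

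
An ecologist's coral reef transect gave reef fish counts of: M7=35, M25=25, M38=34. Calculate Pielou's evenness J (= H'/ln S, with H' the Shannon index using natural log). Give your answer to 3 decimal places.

0.990

Total N = 35+25+34 = 94, so the proportions are 0.37234, 0.26596, 0.3617 (working shown to 5 dp, full precision carried).
H' = −Σ pᵢ ln pᵢ = −((-0.36785) + (-0.35224) + (-0.36783)) = 1.08792.
With S = 3 species, ln S = 1.09861, so J = 1.08792/1.09861 = 0.99027, i.e. 0.990 to 3 decimal places.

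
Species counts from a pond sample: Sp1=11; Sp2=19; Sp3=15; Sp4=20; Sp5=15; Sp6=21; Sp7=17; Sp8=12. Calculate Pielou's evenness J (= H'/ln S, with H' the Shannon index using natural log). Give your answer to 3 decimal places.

Total N = 11+19+15+20+15+21+17+12 = 130, so the proportions are 0.08462, 0.14615, 0.11538, 0.15385, 0.11538, 0.16154, 0.13077, 0.09231 (working shown to 5 dp, full precision carried).
H' = −Σ pᵢ ln pᵢ = −((-0.20897) + (-0.28107) + (-0.24917) + (-0.28797) + (-0.24917) + (-0.29449) + (-0.26603) + (-0.21993)) = 2.05680.
With S = 8 species, ln S = 2.07944, so J = 2.05680/2.07944 = 0.98911, i.e. 0.989 to 3 decimal places.

0.989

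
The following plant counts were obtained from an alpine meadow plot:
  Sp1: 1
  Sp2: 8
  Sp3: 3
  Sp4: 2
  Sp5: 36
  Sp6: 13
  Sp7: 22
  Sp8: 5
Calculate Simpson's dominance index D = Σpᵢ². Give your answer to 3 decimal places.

0.253

Total N = 1+8+3+2+36+13+22+5 = 90, so the proportions are 0.01111, 0.08889, 0.03333, 0.02222, 0.4, 0.14444, 0.24444, 0.05556 (working shown to 5 dp, full precision carried).
D = 0.01111² + 0.08889² + 0.03333² + 0.02222² + 0.4² + 0.14444² + 0.24444² + 0.05556² = 0.00012 + 0.00790 + 0.00111 + 0.00049 + 0.16000 + 0.02086 + 0.05975 + 0.00309 = 0.25333.
To 3 decimal places, D = 0.253.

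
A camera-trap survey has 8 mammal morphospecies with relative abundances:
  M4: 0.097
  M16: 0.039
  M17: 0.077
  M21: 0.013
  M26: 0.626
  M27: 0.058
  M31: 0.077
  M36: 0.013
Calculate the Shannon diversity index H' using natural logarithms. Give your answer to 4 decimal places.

Each pᵢ ln pᵢ term (working shown to 6 dp, full precision carried): 0.097×(-2.333044)=-0.226305, 0.039×(-3.244194)=-0.126524, 0.077×(-2.563950)=-0.197424, 0.013×(-4.342806)=-0.056456, 0.626×(-0.468405)=-0.293221, 0.058×(-2.847312)=-0.165144, 0.077×(-2.563950)=-0.197424, 0.013×(-4.342806)=-0.056456.
Sum = -1.318956, so H' = 1.3190.

1.3190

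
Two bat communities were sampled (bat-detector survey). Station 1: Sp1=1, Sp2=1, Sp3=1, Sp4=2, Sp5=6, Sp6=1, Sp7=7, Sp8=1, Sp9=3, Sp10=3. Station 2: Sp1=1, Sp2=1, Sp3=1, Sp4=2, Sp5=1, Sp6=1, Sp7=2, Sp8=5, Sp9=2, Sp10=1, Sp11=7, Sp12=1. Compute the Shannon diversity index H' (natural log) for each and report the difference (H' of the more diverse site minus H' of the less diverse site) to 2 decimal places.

0.17

Station 1: N=26, proportions 0.0385, 0.0385, 0.0385, 0.0769, 0.2308, 0.0385, 0.2692, 0.0385, 0.1154, 0.1154, giving H' = 2.0139 (working shown to 4 dp, full precision carried).
Station 2: N=25, proportions 0.04, 0.04, 0.04, 0.08, 0.04, 0.04, 0.08, 0.2, 0.08, 0.04, 0.28, 0.04, giving H' = 2.1858.
Difference = |2.0139 − 2.1858| = 0.1719, i.e. 0.17 to 2 decimal places.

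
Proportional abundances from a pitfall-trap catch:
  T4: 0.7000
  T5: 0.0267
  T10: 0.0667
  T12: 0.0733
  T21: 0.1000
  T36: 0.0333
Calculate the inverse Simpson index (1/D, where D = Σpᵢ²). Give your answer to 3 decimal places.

D = 0.7² + 0.0267² + 0.0667² + 0.0733² + 0.1² + 0.0333² = 0.490000 + 0.000713 + 0.004449 + 0.005373 + 0.010000 + 0.001109 = 0.511644 (working shown to 6 dp, full precision carried).
So 1/D = 1.95449, i.e. 1.954 to 3 decimal places.

1.954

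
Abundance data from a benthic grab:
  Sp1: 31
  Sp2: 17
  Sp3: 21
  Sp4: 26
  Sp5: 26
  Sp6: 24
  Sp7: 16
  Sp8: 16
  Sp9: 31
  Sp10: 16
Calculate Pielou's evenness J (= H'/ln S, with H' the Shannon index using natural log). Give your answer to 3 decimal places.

0.986

Total N = 31+17+21+26+26+24+16+16+31+16 = 224, so the proportions are 0.13839, 0.07589, 0.09375, 0.11607, 0.11607, 0.10714, 0.07143, 0.07143, 0.13839, 0.07143 (working shown to 5 dp, full precision carried).
H' = −Σ pᵢ ln pᵢ = −((-0.27369) + (-0.19568) + (-0.22192) + (-0.24997) + (-0.24997) + (-0.23931) + (-0.18850) + (-0.18850) + (-0.27369) + (-0.18850)) = 2.26975.
With S = 10 species, ln S = 2.30259, so J = 2.26975/2.30259 = 0.98574, i.e. 0.986 to 3 decimal places.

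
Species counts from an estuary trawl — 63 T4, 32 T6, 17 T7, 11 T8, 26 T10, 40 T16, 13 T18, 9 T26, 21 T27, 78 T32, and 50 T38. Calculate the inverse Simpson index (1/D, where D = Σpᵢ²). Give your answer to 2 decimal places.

Total N = 63+32+17+11+26+40+13+9+21+78+50 = 360, so the proportions are 0.175, 0.088889, 0.047222, 0.030556, 0.072222, 0.111111, 0.036111, 0.025, 0.058333, 0.216667, 0.138889 (working shown to 6 dp, full precision carried).
D = 0.175² + 0.088889² + 0.047222² + 0.030556² + 0.072222² + 0.111111² + 0.036111² + 0.025² + 0.058333² + 0.216667² + 0.138889² = 0.030625 + 0.007901 + 0.002230 + 0.000934 + 0.005216 + 0.012346 + 0.001304 + 0.000625 + 0.003403 + 0.046944 + 0.019290 = 0.130818.
So 1/D = 7.6442, i.e. 7.64 to 2 decimal places.

7.64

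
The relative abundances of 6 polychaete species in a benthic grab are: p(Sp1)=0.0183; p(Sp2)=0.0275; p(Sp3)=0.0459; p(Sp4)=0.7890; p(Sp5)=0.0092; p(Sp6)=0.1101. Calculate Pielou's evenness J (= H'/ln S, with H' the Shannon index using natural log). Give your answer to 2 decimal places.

0.44

H' = −Σ pᵢ ln pᵢ = −((-0.0732) + (-0.0988) + (-0.1414) + (-0.1870) + (-0.0431) + (-0.2429)) = 0.7865 (working shown to 4 dp, full precision carried).
With S = 6 species, ln S = 1.7918, so J = 0.7865/1.7918 = 0.4390, i.e. 0.44 to 2 decimal places.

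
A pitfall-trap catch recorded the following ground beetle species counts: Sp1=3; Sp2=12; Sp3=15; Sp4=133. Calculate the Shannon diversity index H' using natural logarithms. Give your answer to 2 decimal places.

Total N = 3+12+15+133 = 163, so the proportions are 0.0184, 0.0736, 0.092, 0.816 (working shown to 4 dp, full precision carried).
Each pᵢ ln pᵢ term: 0.0184×(-3.9951)=-0.0735, 0.0736×(-2.6088)=-0.1921, 0.092×(-2.3857)=-0.2195, 0.816×(-0.2034)=-0.1660.
Sum = -0.6511, so H' = 0.65.

0.65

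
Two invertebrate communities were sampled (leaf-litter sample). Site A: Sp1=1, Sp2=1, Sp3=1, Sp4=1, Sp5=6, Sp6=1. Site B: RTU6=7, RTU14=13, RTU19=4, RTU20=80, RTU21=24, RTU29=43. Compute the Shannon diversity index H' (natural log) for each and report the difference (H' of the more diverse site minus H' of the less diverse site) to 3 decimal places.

0.028

Site A: N=11, proportions 0.09091, 0.09091, 0.09091, 0.09091, 0.54545, 0.09091, giving H' = 1.42057 (working shown to 5 dp, full precision carried).
Site B: N=171, proportions 0.04094, 0.07602, 0.02339, 0.46784, 0.14035, 0.25146, giving H' = 1.39267.
Difference = |1.42057 − 1.39267| = 0.02790, i.e. 0.028 to 3 decimal places.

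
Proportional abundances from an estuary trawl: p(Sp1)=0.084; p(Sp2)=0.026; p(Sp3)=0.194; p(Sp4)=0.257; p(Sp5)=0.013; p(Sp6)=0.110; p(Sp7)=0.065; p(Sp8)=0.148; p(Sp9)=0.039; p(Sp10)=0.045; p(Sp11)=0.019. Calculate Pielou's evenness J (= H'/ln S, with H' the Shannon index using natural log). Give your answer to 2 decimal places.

H' = −Σ pᵢ ln pᵢ = −((-0.2081) + (-0.0949) + (-0.3181) + (-0.3492) + (-0.0565) + (-0.2428) + (-0.1777) + (-0.2828) + (-0.1265) + (-0.1395) + (-0.0753)) = 2.0713 (working shown to 4 dp, full precision carried).
With S = 11 species, ln S = 2.3979, so J = 2.0713/2.3979 = 0.8638, i.e. 0.86 to 2 decimal places.

0.86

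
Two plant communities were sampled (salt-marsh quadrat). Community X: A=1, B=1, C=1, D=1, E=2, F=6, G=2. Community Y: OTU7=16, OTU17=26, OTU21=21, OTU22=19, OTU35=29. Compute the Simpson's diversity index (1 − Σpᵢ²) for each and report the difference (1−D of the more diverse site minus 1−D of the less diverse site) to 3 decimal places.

0.036

Community X: N=14, proportions 0.07143, 0.07143, 0.07143, 0.07143, 0.14286, 0.42857, 0.14286, giving 1−D = 0.75510 (working shown to 5 dp, full precision carried).
Community Y: N=111, proportions 0.14414, 0.23423, 0.18919, 0.17117, 0.26126, giving 1−D = 0.79101.
Difference = |0.75510 − 0.79101| = 0.03591, i.e. 0.036 to 3 decimal places.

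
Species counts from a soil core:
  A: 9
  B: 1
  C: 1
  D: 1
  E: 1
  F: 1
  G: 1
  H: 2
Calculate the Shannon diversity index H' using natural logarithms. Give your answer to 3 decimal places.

1.588

Total N = 9+1+1+1+1+1+1+2 = 17, so the proportions are 0.52941, 0.05882, 0.05882, 0.05882, 0.05882, 0.05882, 0.05882, 0.11765 (working shown to 5 dp, full precision carried).
Each pᵢ ln pᵢ term: 0.52941×(-0.63599)=-0.33670, 0.05882×(-2.83321)=-0.16666, 0.05882×(-2.83321)=-0.16666, 0.05882×(-2.83321)=-0.16666, 0.05882×(-2.83321)=-0.16666, 0.05882×(-2.83321)=-0.16666, 0.05882×(-2.83321)=-0.16666, 0.11765×(-2.14007)=-0.25177.
Sum = -1.58843, so H' = 1.588.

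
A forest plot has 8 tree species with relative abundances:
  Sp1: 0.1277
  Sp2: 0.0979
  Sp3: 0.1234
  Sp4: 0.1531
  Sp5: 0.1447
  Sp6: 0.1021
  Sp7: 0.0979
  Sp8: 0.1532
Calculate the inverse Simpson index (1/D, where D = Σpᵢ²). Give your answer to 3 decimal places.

D = 0.1277² + 0.0979² + 0.1234² + 0.1531² + 0.1447² + 0.1021² + 0.0979² + 0.1532² = 0.0163073 + 0.0095844 + 0.0152276 + 0.0234396 + 0.0209381 + 0.0104244 + 0.0095844 + 0.0234702 = 0.1289760 (working shown to 7 dp, full precision carried).
So 1/D = 7.75338, i.e. 7.753 to 3 decimal places.

7.753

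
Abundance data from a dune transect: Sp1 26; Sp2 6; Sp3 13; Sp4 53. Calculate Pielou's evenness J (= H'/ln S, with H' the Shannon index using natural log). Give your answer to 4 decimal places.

0.8104

Total N = 26+6+13+53 = 98, so the proportions are 0.265306, 0.061224, 0.132653, 0.540816 (working shown to 6 dp, full precision carried).
H' = −Σ pᵢ ln pᵢ = −((-0.352027) + (-0.171013) + (-0.267962) + (-0.332427)) = 1.123428.
With S = 4 species, ln S = 1.386294, so J = 1.123428/1.386294 = 0.810382, i.e. 0.8104 to 4 decimal places.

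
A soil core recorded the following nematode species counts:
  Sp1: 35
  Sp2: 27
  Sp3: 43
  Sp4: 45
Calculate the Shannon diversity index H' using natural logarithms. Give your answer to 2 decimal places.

1.37

Total N = 35+27+43+45 = 150, so the proportions are 0.2333, 0.18, 0.2867, 0.3 (working shown to 4 dp, full precision carried).
Each pᵢ ln pᵢ term: 0.2333×(-1.4553)=-0.3396, 0.18×(-1.7148)=-0.3087, 0.2867×(-1.2494)=-0.3582, 0.3×(-1.2040)=-0.3612.
Sum = -1.3676, so H' = 1.37.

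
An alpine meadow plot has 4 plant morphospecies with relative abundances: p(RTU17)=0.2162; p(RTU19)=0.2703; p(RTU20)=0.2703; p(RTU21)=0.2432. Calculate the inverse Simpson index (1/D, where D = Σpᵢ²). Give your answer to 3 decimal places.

3.968

D = 0.2162² + 0.2703² + 0.2703² + 0.2432² = 0.0467424 + 0.0730621 + 0.0730621 + 0.0591462 = 0.2520129 (working shown to 7 dp, full precision carried).
So 1/D = 3.96805, i.e. 3.968 to 3 decimal places.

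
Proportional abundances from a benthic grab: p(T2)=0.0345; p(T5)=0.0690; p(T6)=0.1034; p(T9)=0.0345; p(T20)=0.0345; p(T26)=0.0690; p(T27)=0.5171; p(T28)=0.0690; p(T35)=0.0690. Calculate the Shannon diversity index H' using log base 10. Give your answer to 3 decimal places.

Each pᵢ log₁₀ pᵢ term (working shown to 5 dp, full precision carried): 0.0345×(-1.46218)=-0.05045, 0.069×(-1.16115)=-0.08012, 0.1034×(-0.98548)=-0.10190, 0.0345×(-1.46218)=-0.05045, 0.0345×(-1.46218)=-0.05045, 0.069×(-1.16115)=-0.08012, 0.5171×(-0.28643)=-0.14811, 0.069×(-1.16115)=-0.08012, 0.069×(-1.16115)=-0.08012.
Sum = -0.72182, so H' = 0.722.

0.722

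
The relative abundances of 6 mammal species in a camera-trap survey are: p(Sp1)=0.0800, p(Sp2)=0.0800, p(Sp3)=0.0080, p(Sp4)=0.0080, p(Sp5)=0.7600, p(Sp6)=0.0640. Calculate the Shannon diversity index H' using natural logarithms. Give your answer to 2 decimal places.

Each pᵢ ln pᵢ term (working shown to 4 dp, full precision carried): 0.08×(-2.5257)=-0.2021, 0.08×(-2.5257)=-0.2021, 0.008×(-4.8283)=-0.0386, 0.008×(-4.8283)=-0.0386, 0.76×(-0.2744)=-0.2086, 0.064×(-2.7489)=-0.1759.
Sum = -0.8659, so H' = 0.87.

0.87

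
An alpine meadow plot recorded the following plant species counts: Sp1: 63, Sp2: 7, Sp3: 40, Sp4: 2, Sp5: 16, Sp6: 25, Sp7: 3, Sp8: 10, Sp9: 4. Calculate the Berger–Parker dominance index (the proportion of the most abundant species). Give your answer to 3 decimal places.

Total N = 63+7+40+2+16+25+3+10+4 = 170, so the proportions are 0.37059, 0.04118, 0.23529, 0.01176, 0.09412, 0.14706, 0.01765, 0.05882, 0.02353 (working shown to 5 dp, full precision carried).
The largest proportion is 0.37059, i.e. d = 0.371 to 3 decimal places.

0.371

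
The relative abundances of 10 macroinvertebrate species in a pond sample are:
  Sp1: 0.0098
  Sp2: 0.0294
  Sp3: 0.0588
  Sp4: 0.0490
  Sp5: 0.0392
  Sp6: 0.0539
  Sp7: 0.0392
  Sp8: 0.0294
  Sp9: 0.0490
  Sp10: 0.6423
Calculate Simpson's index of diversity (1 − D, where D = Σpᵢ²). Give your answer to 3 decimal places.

D = 0.0098² + 0.0294² + 0.0588² + 0.049² + 0.0392² + 0.0539² + 0.0392² + 0.0294² + 0.049² + 0.6423² = 0.00010 + 0.00086 + 0.00346 + 0.00240 + 0.00154 + 0.00291 + 0.00154 + 0.00086 + 0.00240 + 0.41255 = 0.42861 (working shown to 5 dp, full precision carried).
So 1 − D = 0.57139, i.e. 0.571 to 3 decimal places.

0.571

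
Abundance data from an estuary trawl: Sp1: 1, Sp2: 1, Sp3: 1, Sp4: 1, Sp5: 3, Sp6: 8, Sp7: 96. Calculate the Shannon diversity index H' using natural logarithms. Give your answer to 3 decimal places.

0.582

Total N = 1+1+1+1+3+8+96 = 111, so the proportions are 0.00901, 0.00901, 0.00901, 0.00901, 0.02703, 0.07207, 0.86486 (working shown to 5 dp, full precision carried).
Each pᵢ ln pᵢ term: 0.00901×(-4.70953)=-0.04243, 0.00901×(-4.70953)=-0.04243, 0.00901×(-4.70953)=-0.04243, 0.00901×(-4.70953)=-0.04243, 0.02703×(-3.61092)=-0.09759, 0.07207×(-2.63009)=-0.18956, 0.86486×(-0.14518)=-0.12556.
Sum = -0.58242, so H' = 0.582.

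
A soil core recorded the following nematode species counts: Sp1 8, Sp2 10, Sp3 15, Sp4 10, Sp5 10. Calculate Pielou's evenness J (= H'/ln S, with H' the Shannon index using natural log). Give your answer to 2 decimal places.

0.99

Total N = 8+10+15+10+10 = 53, so the proportions are 0.1509, 0.1887, 0.283, 0.1887, 0.1887 (working shown to 4 dp, full precision carried).
H' = −Σ pᵢ ln pᵢ = −((-0.2854) + (-0.3147) + (-0.3572) + (-0.3147) + (-0.3147)) = 1.5866.
With S = 5 species, ln S = 1.6094, so J = 1.5866/1.6094 = 0.9858, i.e. 0.99 to 2 decimal places.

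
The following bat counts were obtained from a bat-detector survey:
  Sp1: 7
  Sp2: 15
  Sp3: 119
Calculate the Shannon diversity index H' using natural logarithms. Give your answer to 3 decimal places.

0.531

Total N = 7+15+119 = 141, so the proportions are 0.04965, 0.10638, 0.84397 (working shown to 5 dp, full precision carried).
Each pᵢ ln pᵢ term: 0.04965×(-3.00285)=-0.14908, 0.10638×(-2.24071)=-0.23837, 0.84397×(-0.16964)=-0.14317.
Sum = -0.53062, so H' = 0.531.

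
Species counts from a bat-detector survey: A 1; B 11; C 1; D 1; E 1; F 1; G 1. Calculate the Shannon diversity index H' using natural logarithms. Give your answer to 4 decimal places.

1.2816

Total N = 1+11+1+1+1+1+1 = 17, so the proportions are 0.058824, 0.647059, 0.058824, 0.058824, 0.058824, 0.058824, 0.058824 (working shown to 6 dp, full precision carried).
Each pᵢ ln pᵢ term: 0.058824×(-2.833213)=-0.166660, 0.647059×(-0.435318)=-0.281676, 0.058824×(-2.833213)=-0.166660, 0.058824×(-2.833213)=-0.166660, 0.058824×(-2.833213)=-0.166660, 0.058824×(-2.833213)=-0.166660, 0.058824×(-2.833213)=-0.166660.
Sum = -1.281634, so H' = 1.2816.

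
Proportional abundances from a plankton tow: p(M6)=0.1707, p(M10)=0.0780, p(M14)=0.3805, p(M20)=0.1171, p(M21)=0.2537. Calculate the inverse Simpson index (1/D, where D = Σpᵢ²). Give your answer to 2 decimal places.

3.87

D = 0.1707² + 0.078² + 0.3805² + 0.1171² + 0.2537² = 0.029138 + 0.006084 + 0.144780 + 0.013712 + 0.064364 = 0.258079 (working shown to 6 dp, full precision carried).
So 1/D = 3.8748, i.e. 3.87 to 2 decimal places.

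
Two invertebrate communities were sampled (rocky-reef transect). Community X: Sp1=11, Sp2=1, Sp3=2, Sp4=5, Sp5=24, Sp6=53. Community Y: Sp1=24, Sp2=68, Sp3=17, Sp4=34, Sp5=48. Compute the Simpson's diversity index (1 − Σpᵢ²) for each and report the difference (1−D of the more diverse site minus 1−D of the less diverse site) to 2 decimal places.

Community X: N=96, proportions 0.1146, 0.0104, 0.0208, 0.0521, 0.25, 0.5521, giving 1−D = 0.6163 (working shown to 4 dp, full precision carried).
Community Y: N=191, proportions 0.1257, 0.356, 0.089, 0.178, 0.2513, giving 1−D = 0.7547.
Difference = |0.6163 − 0.7547| = 0.1384, i.e. 0.14 to 2 decimal places.

0.14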